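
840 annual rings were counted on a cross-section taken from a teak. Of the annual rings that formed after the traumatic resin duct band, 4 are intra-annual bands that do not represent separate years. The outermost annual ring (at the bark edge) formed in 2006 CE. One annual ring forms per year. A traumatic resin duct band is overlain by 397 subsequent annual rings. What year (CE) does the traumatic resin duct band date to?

1613 CE

397 annual rings formed after the traumatic resin duct band.
Removing the 4 false annual rings leaves 397 − 4 = 393 true annual rings beyond the traumatic resin duct band.
Counting back 393 years from 2006 CE places the traumatic resin duct band in 2006 − 393 = 1613 CE.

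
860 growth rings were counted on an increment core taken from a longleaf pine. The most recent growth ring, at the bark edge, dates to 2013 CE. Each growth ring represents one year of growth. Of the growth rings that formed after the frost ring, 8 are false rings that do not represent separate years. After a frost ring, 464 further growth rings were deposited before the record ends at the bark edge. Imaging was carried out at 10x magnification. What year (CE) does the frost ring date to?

464 growth rings post-date the frost ring.
Removing the 8 false growth rings leaves 464 − 8 = 456 true growth rings beyond the frost ring.
Counting back 456 years from 2013 CE places the frost ring in 2013 − 456 = 1557 CE.

1557 CE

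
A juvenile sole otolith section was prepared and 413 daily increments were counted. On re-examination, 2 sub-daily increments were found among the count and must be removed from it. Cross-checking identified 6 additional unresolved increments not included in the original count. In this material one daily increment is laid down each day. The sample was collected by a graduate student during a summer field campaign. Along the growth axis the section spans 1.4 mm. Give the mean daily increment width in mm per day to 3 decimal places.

Correcting the raw count gives 413 − 2 + 6 = 417 true daily increments.
Extension rate ≈ 1.4 / 417 = 0.003 mm per day.

0.003 mm per day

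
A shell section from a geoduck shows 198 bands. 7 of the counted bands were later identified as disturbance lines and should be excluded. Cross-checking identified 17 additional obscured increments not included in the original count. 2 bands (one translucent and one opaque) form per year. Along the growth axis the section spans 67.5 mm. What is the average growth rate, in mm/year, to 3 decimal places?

Correcting the raw count gives 198 − 7 + 17 = 208 true bands.
With 2 bands per year, 208 / 2 = 104 years.
Extension rate ≈ 67.5 / 104 = 0.649 mm/year.

0.649 mm/year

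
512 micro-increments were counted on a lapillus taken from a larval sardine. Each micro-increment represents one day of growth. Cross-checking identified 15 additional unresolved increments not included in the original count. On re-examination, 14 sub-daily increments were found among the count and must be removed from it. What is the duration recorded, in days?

513 d

After corrections the count is 512 − 14 + 15 = 513 micro-increments.
At one micro-increment per day, that is 513 days.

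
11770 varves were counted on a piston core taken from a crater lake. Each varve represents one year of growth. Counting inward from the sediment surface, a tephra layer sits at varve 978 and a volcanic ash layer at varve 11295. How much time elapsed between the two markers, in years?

10317 years

11295 − 978 = 10317 varves lie between the two events.
One varve per year makes the interval 10317 years.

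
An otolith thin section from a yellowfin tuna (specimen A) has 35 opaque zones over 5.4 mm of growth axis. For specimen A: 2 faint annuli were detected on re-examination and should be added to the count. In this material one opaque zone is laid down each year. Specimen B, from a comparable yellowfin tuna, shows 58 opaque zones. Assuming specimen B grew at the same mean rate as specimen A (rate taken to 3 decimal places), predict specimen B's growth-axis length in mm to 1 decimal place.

Specimen A: adjusted count: 35 + 2 = 37 opaque zones.
A: Extension rate ≈ 5.4 / 37 = 0.146 mm/yr.
Length of B = 0.146 × 58 = 8.5 mm.

8.5 mm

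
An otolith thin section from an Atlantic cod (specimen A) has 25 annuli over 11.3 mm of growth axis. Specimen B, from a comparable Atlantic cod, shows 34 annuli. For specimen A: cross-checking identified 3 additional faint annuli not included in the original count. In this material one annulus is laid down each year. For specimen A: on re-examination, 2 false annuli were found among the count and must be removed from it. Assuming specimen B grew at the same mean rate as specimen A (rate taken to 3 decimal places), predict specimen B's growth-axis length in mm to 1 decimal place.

14.8 mm

Specimen A: correcting the raw count gives 25 − 2 + 3 = 26 true annuli.
A: Mean rate = 11.3 mm / 26 years ≈ 0.435 mm/yr.
B's length ≈ 0.435 × 34 = 14.8 mm.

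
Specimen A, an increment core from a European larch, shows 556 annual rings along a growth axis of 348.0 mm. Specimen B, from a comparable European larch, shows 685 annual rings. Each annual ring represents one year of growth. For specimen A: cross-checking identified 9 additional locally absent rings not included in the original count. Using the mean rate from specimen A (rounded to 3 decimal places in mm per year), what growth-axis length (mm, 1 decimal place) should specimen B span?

Specimen A: true annual ring count = 556 + 9 = 565.
A: Extension rate ≈ 348.0 / 565 = 0.616 mm per year.
For B, 0.616 mm/year × 685 years = 422.0 mm.

422.0 mm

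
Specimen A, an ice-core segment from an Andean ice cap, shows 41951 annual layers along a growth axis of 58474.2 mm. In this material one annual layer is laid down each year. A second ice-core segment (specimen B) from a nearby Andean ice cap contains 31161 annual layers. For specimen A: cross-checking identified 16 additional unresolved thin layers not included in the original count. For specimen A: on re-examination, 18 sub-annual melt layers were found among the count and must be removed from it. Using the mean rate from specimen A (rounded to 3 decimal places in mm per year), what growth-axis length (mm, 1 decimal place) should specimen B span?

43438.4 mm

Specimen A: adjusted count: 41951 − 18 + 16 = 41949 annual layers.
A: Extension rate ≈ 58474.2 / 41949 = 1.394 mm per year.
B's length ≈ 1.394 × 31161 = 43438.4 mm.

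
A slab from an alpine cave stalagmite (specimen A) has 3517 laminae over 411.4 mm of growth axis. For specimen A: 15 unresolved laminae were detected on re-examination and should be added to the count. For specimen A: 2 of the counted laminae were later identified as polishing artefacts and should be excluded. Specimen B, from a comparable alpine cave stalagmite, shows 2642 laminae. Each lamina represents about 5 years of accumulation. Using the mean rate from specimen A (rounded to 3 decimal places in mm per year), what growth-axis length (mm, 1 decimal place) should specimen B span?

303.8 mm

Specimen A: adjusted count: 3517 − 2 + 15 = 3530 laminae.
Specimen A: at 5 years per lamina, 3530 × 5 = 17650 years.
A: 411.4 mm over 17650 years gives 411.4 / 17650 ≈ 0.023 mm/year.
Specimen B: multiplying by 5 years per lamina: 2642 × 5 = 13210 years. For B, 0.023 mm/year × 13210 years = 303.8 mm.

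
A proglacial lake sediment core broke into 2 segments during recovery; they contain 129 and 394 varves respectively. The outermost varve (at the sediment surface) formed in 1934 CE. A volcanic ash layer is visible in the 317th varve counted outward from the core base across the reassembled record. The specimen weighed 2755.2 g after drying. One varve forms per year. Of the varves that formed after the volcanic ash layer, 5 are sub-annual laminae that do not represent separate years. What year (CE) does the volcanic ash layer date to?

Total varves = 129 + 394 = 523.
Between varve 317 and the sediment surface there are 523 − 317 = 206 varves.
Excluding 5 false varves: 206 − 5 = 201.
1934 − 201 = 1733 CE.

1733 CE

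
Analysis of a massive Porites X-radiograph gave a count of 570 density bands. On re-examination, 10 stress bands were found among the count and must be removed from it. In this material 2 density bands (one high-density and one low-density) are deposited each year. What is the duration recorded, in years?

After corrections the count is 570 − 10 = 560 density bands.
560 density bands at 2 per year is 560 / 2 = 280 years.

280 yr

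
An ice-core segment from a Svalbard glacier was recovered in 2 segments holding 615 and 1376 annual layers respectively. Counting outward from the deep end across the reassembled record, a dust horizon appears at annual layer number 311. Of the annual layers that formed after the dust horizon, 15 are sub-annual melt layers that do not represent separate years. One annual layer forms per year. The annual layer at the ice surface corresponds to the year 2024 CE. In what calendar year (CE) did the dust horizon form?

359 CE

Total annual layers = 615 + 1376 = 1991.
The dust horizon sits at annual layer 311 from the deep end, so 1991 − 311 = 1680 annual layers formed after it.
Excluding 15 false annual layers: 1680 − 15 = 1665.
The annual layer at the ice surface is 2024 CE, so the dust horizon dates to 2024 − 1665 = 359 CE.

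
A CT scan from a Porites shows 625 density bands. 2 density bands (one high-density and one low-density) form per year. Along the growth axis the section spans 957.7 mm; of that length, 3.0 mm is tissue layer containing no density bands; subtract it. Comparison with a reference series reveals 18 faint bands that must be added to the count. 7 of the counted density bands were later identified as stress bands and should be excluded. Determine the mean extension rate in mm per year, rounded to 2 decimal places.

True density band count = 625 − 7 + 18 = 636.
636 density bands at 2 per year is 636 / 2 = 318 years.
The growth record spans 957.7 − 3.0 = 954.7 mm.
Mean rate = 954.7 mm / 318 years ≈ 3.00 mm per year.

3.00 mm per year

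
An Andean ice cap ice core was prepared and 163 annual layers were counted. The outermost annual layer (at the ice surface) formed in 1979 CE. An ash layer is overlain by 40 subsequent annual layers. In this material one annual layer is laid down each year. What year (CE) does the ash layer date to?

1939 CE

There are 40 annual layers younger than the ash layer.
Counting back 40 years from 1979 CE places the ash layer in 1979 − 40 = 1939 CE.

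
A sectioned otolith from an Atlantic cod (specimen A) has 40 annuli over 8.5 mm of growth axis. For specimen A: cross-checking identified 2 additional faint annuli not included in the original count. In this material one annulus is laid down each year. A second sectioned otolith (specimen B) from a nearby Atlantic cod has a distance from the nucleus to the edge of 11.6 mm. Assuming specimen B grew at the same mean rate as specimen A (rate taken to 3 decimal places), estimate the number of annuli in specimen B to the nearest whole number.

57 annuli

Specimen A: true annulus count = 40 + 2 = 42.
A: 8.5 mm over 42 years gives 8.5 / 42 ≈ 0.202 mm/yr.
Specimen B: 11.6 mm / 0.202 mm per year = 57.43 years ≈ 57 annuli.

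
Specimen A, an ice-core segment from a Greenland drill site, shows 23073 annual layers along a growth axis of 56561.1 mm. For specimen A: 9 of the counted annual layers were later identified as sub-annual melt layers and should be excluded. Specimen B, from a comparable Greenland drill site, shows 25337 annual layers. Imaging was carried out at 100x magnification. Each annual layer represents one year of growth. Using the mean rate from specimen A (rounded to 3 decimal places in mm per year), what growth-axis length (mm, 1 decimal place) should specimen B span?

62126.3 mm

Specimen A: correcting the raw count gives 23073 − 9 = 23064 true annual layers.
A: Extension rate ≈ 56561.1 / 23064 = 2.452 mm/year.
For B, 2.452 mm/year × 25337 years = 62126.3 mm.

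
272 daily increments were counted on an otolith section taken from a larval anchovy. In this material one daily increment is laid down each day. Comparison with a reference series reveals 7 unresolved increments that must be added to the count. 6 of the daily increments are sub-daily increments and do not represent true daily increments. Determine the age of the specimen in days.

True daily increment count = 272 − 6 + 7 = 273.
One daily increment per day makes the duration 273 days.

273 days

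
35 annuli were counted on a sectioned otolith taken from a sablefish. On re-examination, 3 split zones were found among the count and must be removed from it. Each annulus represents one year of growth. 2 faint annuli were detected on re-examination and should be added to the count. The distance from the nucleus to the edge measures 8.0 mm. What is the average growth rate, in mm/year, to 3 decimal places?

True annulus count = 35 − 3 + 2 = 34.
8.0 mm over 34 years gives 8.0 / 34 ≈ 0.235 mm/year.

0.235 mm/year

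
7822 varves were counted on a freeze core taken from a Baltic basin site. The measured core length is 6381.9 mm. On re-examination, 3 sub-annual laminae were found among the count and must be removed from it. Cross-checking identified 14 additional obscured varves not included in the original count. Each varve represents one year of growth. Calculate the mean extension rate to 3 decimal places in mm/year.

True varve count = 7822 − 3 + 14 = 7833.
Mean rate = 6381.9 mm / 7833 years ≈ 0.815 mm/year.

0.815 mm/year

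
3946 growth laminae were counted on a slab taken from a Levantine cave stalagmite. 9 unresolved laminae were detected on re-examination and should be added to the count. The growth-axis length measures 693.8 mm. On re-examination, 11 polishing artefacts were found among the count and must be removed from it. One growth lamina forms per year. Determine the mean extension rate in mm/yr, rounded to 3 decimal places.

Adjusted count: 3946 − 11 + 9 = 3944 growth laminae.
Mean rate = 693.8 mm / 3944 years ≈ 0.176 mm/yr.

0.176 mm/yr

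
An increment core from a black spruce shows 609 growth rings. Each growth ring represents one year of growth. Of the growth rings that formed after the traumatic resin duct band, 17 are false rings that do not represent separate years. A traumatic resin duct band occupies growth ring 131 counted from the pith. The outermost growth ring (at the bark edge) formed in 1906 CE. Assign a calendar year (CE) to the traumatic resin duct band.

1445 CE

Between growth ring 131 and the bark edge there are 609 − 131 = 478 growth rings.
Excluding 17 false growth rings: 478 − 17 = 461.
1906 − 461 = 1445 CE.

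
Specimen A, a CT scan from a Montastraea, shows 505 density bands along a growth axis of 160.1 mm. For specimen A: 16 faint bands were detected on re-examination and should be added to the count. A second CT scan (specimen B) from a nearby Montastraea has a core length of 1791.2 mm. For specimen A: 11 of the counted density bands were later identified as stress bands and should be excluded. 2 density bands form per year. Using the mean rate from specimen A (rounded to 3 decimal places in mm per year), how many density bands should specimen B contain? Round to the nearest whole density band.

Specimen A: adjusted count: 505 − 11 + 16 = 510 density bands.
Specimen A: 510 density bands at 2 per year is 510 / 2 = 255 years.
A: Mean rate = 160.1 mm / 255 years ≈ 0.628 mm/year.
For B, 1791.2 / 0.628 = 2852.23 years; at 2 density bands per year that is 2852.23 × 2 ≈ 5704 density bands.

5704 density bands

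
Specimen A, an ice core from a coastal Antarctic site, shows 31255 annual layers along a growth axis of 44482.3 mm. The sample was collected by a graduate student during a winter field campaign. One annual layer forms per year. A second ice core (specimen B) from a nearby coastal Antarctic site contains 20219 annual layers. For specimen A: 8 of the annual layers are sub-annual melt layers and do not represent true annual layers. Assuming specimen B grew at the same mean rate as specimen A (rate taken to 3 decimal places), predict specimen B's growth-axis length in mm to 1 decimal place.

Specimen A: true annual layer count = 31255 − 8 = 31247.
A: 44482.3 mm over 31247 years gives 44482.3 / 31247 ≈ 1.424 mm per year.
For B, 1.424 mm/year × 20219 years = 28791.9 mm.

28791.9 mm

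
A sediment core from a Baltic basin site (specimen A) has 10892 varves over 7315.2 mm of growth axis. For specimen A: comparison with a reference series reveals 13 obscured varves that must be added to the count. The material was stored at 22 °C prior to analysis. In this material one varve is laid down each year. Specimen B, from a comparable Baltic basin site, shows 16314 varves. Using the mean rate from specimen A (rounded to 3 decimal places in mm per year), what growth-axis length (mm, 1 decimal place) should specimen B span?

10946.7 mm

Specimen A: correcting the raw count gives 10892 + 13 = 10905 true varves.
A: Mean rate = 7315.2 mm / 10905 years ≈ 0.671 mm/yr.
Length of B = 0.671 × 16314 = 10946.7 mm.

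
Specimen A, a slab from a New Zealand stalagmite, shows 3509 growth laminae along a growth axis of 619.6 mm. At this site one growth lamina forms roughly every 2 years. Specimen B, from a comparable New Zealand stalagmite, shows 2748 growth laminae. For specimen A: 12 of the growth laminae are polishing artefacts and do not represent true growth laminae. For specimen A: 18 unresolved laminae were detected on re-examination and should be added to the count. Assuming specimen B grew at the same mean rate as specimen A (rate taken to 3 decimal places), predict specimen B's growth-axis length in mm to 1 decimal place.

Specimen A: correcting the raw count gives 3509 − 12 + 18 = 3515 true growth laminae.
Specimen A: multiplying by 2 years per growth lamina: 3515 × 2 = 7030 years.
A: Mean rate = 619.6 mm / 7030 years ≈ 0.088 mm/yr.
Specimen B: 2748 growth laminae at 2 years each span 2748 × 2 = 5496 years. For B, 0.088 mm/year × 5496 years = 483.6 mm.

483.6 mm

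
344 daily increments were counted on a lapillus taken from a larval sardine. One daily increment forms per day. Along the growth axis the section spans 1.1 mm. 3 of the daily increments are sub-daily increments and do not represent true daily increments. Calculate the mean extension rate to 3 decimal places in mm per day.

0.003 mm per day

Correcting the raw count gives 344 − 3 = 341 true daily increments.
1.1 mm over 341 days gives 1.1 / 341 ≈ 0.003 mm per day.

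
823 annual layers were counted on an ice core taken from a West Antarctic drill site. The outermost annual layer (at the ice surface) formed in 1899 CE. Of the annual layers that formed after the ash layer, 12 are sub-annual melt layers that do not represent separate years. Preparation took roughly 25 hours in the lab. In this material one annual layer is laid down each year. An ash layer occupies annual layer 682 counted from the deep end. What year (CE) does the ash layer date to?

Between annual layer 682 and the ice surface there are 823 − 682 = 141 annual layers.
Excluding 12 false annual layers: 141 − 12 = 129.
1899 − 129 = 1770 CE.

1770 CE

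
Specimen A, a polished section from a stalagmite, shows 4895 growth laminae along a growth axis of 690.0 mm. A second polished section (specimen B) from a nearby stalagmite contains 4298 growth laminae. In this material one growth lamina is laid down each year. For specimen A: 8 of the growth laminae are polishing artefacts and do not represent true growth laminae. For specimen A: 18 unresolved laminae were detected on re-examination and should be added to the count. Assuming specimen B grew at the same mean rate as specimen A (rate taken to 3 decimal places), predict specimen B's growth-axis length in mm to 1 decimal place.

Specimen A: true growth lamina count = 4895 − 8 + 18 = 4905.
A: 690.0 mm over 4905 years gives 690.0 / 4905 ≈ 0.141 mm/yr.
B's length ≈ 0.141 × 4298 = 606.0 mm.

606.0 mm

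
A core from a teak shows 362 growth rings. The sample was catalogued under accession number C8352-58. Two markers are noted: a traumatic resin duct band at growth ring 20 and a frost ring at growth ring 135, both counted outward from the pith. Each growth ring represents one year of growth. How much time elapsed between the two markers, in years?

115 years

The two markers are separated by 135 − 20 = 115 growth rings.
One growth ring per year makes the interval 115 years.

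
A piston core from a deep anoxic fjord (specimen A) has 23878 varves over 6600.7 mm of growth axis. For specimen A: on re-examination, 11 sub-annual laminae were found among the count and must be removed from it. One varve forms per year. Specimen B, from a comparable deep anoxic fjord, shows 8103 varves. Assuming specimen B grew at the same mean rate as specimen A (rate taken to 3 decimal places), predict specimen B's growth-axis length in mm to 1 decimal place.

Specimen A: correcting the raw count gives 23878 − 11 = 23867 true varves.
A: Mean rate = 6600.7 mm / 23867 years ≈ 0.277 mm/year.
For B, 0.277 mm/year × 8103 years = 2244.5 mm.

2244.5 mm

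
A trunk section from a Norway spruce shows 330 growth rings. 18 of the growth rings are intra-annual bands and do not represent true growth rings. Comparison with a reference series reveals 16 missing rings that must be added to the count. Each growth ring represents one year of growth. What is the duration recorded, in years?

328 yr

Correcting the raw count gives 330 − 18 + 16 = 328 true growth rings.
With a one-to-one growth ring periodicity this is 328 years.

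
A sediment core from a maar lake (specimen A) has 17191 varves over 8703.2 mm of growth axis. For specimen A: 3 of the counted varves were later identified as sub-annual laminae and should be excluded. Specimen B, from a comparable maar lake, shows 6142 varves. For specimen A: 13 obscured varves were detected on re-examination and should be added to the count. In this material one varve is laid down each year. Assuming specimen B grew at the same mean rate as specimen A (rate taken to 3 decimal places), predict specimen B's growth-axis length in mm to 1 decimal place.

Specimen A: correcting the raw count gives 17191 − 3 + 13 = 17201 true varves.
A: Extension rate ≈ 8703.2 / 17201 = 0.506 mm/yr.
Length of B = 0.506 × 6142 = 3107.9 mm.

3107.9 mm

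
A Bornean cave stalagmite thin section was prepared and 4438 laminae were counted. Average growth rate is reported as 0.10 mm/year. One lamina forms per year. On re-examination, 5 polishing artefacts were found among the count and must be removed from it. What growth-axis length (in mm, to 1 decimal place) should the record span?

443.3 mm

After corrections the count is 4438 − 5 = 4433 laminae.
4433 years at 0.10 mm/year gives 0.10 × 4433 = 443.3 mm.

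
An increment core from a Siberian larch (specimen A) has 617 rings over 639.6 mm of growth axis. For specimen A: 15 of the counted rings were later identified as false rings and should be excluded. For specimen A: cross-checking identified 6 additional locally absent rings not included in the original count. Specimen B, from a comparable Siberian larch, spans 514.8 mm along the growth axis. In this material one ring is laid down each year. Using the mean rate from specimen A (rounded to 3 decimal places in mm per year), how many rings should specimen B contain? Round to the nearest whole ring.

489 rings

Specimen A: adjusted count: 617 − 15 + 6 = 608 rings.
A: Extension rate ≈ 639.6 / 608 = 1.052 mm/yr.
Specimen B: 514.8 mm / 1.052 mm per year = 489.35 years ≈ 489 rings.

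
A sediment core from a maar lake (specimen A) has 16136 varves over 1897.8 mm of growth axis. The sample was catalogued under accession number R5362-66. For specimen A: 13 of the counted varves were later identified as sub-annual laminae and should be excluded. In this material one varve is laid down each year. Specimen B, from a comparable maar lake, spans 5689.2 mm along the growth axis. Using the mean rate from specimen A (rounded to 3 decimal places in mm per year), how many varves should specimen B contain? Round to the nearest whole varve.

Specimen A: true varve count = 16136 − 13 = 16123.
A: Mean rate = 1897.8 mm / 16123 years ≈ 0.118 mm/year.
B spans 5689.2 / 0.118 = 48213.56 years ≈ 48214 varves.

48214 varves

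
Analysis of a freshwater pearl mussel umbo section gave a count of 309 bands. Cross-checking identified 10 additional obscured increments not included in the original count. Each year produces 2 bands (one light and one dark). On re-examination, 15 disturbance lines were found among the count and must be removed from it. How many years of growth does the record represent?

152 years

Correcting the raw count gives 309 − 15 + 10 = 304 true bands.
Dividing by 2 bands per year: 304 / 2 = 152 years.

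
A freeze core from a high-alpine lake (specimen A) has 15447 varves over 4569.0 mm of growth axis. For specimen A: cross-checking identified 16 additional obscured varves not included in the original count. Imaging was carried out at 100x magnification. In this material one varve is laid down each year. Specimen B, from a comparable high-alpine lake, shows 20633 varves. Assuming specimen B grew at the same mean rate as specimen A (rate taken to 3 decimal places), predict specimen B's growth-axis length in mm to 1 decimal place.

Specimen A: adjusted count: 15447 + 16 = 15463 varves.
A: Extension rate ≈ 4569.0 / 15463 = 0.295 mm/year.
Length of B = 0.295 × 20633 = 6086.7 mm.

6086.7 mm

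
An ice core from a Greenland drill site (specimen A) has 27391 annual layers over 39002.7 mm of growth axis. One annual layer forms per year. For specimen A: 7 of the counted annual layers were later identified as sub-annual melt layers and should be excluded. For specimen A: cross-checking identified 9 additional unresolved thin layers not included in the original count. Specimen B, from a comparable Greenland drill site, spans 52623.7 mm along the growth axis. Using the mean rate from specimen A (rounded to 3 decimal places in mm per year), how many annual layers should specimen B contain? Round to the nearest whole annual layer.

36955 annual layers

Specimen A: after corrections the count is 27391 − 7 + 9 = 27393 annual layers.
A: 39002.7 mm over 27393 years gives 39002.7 / 27393 ≈ 1.424 mm/yr.
Specimen B: 52623.7 mm / 1.424 mm per year = 36954.85 years ≈ 36955 annual layers.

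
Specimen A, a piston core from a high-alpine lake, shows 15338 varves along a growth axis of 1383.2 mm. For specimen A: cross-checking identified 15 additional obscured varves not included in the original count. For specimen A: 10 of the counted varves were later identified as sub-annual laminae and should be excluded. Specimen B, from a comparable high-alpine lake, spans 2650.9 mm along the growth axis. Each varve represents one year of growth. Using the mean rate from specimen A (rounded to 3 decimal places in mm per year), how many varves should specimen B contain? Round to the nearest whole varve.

Specimen A: after corrections the count is 15338 − 10 + 15 = 15343 varves.
A: 1383.2 mm over 15343 years gives 1383.2 / 15343 ≈ 0.090 mm per year.
Specimen B: 2650.9 mm / 0.090 mm per year = 29454.44 years ≈ 29454 varves.

29454 varves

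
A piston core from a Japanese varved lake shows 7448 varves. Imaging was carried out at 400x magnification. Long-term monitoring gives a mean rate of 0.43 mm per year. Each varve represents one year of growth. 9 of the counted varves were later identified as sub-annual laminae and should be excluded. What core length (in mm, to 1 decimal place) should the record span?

Correcting the raw count gives 7448 − 9 = 7439 true varves.
Length ≈ 0.43 × 7439 = 3198.8 mm.

3198.8 mm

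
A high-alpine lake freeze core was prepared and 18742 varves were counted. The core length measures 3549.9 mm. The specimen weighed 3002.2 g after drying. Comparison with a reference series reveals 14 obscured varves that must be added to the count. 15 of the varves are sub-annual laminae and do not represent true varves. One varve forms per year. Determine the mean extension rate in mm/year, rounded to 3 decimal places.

Adjusted count: 18742 − 15 + 14 = 18741 varves.
3549.9 mm over 18741 years gives 3549.9 / 18741 ≈ 0.189 mm/year.

0.189 mm/year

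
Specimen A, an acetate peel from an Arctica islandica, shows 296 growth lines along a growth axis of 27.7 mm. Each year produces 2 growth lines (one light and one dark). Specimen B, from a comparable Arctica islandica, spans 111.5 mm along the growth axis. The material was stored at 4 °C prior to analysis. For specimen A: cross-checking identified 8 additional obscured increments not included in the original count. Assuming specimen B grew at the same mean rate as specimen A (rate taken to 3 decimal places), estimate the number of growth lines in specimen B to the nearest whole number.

1225 growth lines

Specimen A: true growth line count = 296 + 8 = 304.
Specimen A: 304 growth lines at 2 per year is 304 / 2 = 152 years.
A: Mean rate = 27.7 mm / 152 years ≈ 0.182 mm per year.
B spans 111.5 / 0.182 = 612.64 years; at 2 growth lines per year that is 612.64 × 2 ≈ 1225 growth lines.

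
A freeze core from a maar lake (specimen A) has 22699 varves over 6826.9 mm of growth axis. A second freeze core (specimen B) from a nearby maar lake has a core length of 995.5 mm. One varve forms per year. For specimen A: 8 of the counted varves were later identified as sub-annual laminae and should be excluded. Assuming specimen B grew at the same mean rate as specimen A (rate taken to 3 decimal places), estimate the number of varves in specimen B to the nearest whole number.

3307 varves

Specimen A: correcting the raw count gives 22699 − 8 = 22691 true varves.
A: 6826.9 mm over 22691 years gives 6826.9 / 22691 ≈ 0.301 mm/year.
For B, 995.5 / 0.301 = 3307.31 years ≈ 3307 varves.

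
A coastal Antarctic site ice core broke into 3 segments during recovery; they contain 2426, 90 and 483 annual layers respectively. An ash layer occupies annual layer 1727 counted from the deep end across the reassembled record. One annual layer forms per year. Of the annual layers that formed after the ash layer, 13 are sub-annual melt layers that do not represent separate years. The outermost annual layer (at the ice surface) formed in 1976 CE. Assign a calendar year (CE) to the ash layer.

Total annual layers = 2426 + 90 + 483 = 2999.
The ash layer sits at annual layer 1727 from the deep end, so 2999 − 1727 = 1272 annual layers formed after it.
Excluding 13 false annual layers: 1272 − 13 = 1259.
Counting back 1259 years from 1976 CE places the ash layer in 1976 − 1259 = 717 CE.

717 CE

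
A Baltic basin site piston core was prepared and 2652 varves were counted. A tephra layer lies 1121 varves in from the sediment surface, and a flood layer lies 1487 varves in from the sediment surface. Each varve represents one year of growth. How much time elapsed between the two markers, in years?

366 yr

Separation: 1487 − 1121 = 366 varves.
One varve per year makes the interval 366 years.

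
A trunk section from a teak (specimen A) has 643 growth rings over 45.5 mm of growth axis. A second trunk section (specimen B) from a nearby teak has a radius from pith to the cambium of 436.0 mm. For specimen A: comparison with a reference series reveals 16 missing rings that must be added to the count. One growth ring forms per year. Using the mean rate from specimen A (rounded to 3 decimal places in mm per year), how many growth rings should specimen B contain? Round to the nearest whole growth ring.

Specimen A: adjusted count: 643 + 16 = 659 growth rings.
A: Mean rate = 45.5 mm / 659 years ≈ 0.069 mm/year.
For B, 436.0 / 0.069 = 6318.84 years ≈ 6319 growth rings.

6319 growth rings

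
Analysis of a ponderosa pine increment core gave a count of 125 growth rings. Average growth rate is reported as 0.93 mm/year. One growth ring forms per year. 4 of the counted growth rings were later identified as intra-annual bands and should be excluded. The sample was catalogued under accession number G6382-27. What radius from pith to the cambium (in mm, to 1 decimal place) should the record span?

112.5 mm

Correcting the raw count gives 125 − 4 = 121 true growth rings.
Length ≈ 0.93 × 121 = 112.5 mm.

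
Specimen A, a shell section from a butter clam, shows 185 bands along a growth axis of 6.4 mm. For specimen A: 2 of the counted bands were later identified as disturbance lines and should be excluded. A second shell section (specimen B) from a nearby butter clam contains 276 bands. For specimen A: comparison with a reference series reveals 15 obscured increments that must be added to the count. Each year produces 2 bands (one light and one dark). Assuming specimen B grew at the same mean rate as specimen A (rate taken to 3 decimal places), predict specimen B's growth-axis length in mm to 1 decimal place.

Specimen A: after corrections the count is 185 − 2 + 15 = 198 bands.
Specimen A: with 2 bands per year, 198 / 2 = 99 years.
A: Extension rate ≈ 6.4 / 99 = 0.065 mm/yr.
Specimen B: dividing by 2 bands per year: 276 / 2 = 138 years. For B, 0.065 mm/year × 138 years = 9.0 mm.

9.0 mm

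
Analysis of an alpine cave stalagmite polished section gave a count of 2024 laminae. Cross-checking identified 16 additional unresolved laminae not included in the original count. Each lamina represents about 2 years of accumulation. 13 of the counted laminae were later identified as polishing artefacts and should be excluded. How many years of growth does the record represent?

4054 yr

Correcting the raw count gives 2024 − 13 + 16 = 2027 true laminae.
Multiplying by 2 years per lamina: 2027 × 2 = 4054 years.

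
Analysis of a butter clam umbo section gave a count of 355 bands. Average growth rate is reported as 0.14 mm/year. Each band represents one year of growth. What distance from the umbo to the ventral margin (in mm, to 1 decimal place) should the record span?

355 years of growth are recorded.
355 years at 0.14 mm/year gives 0.14 × 355 = 49.7 mm.

49.7 mm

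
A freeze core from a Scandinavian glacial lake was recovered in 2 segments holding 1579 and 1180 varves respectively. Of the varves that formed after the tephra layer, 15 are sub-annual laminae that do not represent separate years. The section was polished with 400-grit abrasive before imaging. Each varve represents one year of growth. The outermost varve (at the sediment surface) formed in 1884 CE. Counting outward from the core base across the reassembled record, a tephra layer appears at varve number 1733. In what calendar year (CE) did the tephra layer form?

Total varves = 1579 + 1180 = 2759.
The tephra layer sits at varve 1733 from the core base, so 2759 − 1733 = 1026 varves formed after it.
Removing the 15 false varves leaves 1026 − 15 = 1011 true varves beyond the tephra layer.
Counting back 1011 years from 1884 CE places the tephra layer in 1884 − 1011 = 873 CE.

873 CE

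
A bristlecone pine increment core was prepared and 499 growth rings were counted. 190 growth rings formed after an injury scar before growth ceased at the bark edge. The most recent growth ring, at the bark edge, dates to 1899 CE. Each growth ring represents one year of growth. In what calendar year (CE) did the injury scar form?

1709 CE

There are 190 growth rings younger than the injury scar.
1899 − 190 = 1709 CE.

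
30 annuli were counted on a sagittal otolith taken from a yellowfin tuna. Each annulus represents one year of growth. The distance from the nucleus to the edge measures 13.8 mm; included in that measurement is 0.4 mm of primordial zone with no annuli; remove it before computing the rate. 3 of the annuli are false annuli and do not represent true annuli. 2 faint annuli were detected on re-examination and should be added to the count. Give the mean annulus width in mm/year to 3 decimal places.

After corrections the count is 30 − 3 + 2 = 29 annuli.
The growth record spans 13.8 − 0.4 = 13.4 mm.
13.4 mm over 29 years gives 13.4 / 29 ≈ 0.462 mm/year.

0.462 mm/year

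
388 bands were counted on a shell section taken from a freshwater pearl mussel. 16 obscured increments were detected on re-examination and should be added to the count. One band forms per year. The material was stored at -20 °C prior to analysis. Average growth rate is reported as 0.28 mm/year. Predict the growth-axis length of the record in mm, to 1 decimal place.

Correcting the raw count gives 388 + 16 = 404 true bands.
Predicted length = 0.28 mm/year × 404 years = 113.1 mm.

113.1 mm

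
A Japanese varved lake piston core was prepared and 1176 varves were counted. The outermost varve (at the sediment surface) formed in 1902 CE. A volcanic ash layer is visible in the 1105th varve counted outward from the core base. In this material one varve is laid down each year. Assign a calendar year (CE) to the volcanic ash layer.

1831 CE

1176 − 1105 = 71 varves lie beyond the volcanic ash layer toward the sediment surface.
The varve at the sediment surface is 1902 CE, so the volcanic ash layer dates to 1902 − 71 = 1831 CE.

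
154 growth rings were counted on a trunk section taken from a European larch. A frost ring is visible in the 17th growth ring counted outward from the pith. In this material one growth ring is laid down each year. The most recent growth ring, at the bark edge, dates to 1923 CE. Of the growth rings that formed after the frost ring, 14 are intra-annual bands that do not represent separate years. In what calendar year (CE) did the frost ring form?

1800 CE

The frost ring sits at growth ring 17 from the pith, so 154 − 17 = 137 growth rings formed after it.
Removing the 14 false growth rings leaves 137 − 14 = 123 true growth rings beyond the frost ring.
The growth ring at the bark edge is 1923 CE, so the frost ring dates to 1923 − 123 = 1800 CE.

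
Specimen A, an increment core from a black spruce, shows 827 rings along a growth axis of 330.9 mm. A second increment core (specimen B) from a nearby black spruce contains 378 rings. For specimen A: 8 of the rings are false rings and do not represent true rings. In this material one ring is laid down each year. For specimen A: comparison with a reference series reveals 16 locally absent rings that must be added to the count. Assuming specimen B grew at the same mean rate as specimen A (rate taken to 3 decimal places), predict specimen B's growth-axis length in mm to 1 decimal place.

Specimen A: after corrections the count is 827 − 8 + 16 = 835 rings.
A: Mean rate = 330.9 mm / 835 years ≈ 0.396 mm per year.
For B, 0.396 mm/year × 378 years = 149.7 mm.

149.7 mm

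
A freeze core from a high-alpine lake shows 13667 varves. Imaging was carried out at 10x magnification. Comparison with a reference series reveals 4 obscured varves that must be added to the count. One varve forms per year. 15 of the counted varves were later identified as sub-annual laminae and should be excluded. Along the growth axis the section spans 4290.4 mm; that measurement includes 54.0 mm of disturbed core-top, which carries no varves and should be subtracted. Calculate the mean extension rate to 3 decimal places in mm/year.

Correcting the raw count gives 13667 − 15 + 4 = 13656 true varves.
Removing the 54.0 mm offcut leaves 4290.4 − 54.0 = 4236.4 mm.
Extension rate ≈ 4236.4 / 13656 = 0.310 mm/year.

0.310 mm/year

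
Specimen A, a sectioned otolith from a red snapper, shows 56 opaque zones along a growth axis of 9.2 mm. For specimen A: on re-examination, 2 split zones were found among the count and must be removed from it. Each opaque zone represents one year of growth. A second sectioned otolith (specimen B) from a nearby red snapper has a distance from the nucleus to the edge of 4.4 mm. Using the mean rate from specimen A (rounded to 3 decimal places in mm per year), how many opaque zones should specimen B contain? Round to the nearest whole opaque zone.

Specimen A: correcting the raw count gives 56 − 2 = 54 true opaque zones.
A: Mean rate = 9.2 mm / 54 years ≈ 0.170 mm per year.
For B, 4.4 / 0.170 = 25.88 years ≈ 26 opaque zones.

26 opaque zones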